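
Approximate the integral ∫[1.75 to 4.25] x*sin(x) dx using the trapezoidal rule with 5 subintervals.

f(x) = x*sin(x)
a = 1.75, b = 4.25, n = 5
h = (b - a)/n = 0.500000

Trapezoidal rule: (h/2)[f(x₀) + 2f(x₁) + 2f(x₂) + ... + f(xₙ)]

x_0 = 1.7500, f(x_0) = 1.721975, coefficient = 1
x_1 = 2.2500, f(x_1) = 1.750665, coefficient = 2
x_2 = 2.7500, f(x_2) = 1.049568, coefficient = 2
x_3 = 3.2500, f(x_3) = -0.351634, coefficient = 2
x_4 = 3.7500, f(x_4) = -2.143355, coefficient = 2
x_5 = 4.2500, f(x_5) = -3.803705, coefficient = 1

I ≈ (0.500000/2) × -1.471243 = -0.367811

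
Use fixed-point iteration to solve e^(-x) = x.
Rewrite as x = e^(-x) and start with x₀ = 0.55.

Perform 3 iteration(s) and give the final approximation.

Equation: e^(-x) = x
Fixed-point form: x = e^(-x)
x₀ = 0.55

x_1 = g(0.550000) = 0.576950
x_2 = g(0.576950) = 0.561609
x_3 = g(0.561609) = 0.570291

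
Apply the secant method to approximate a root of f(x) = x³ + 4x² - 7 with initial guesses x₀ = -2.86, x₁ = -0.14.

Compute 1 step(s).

f(x) = x³ + 4x² - 7
x₀ = -2.86, x₁ = -0.14

Secant formula: x_{n+1} = x_n - f(x_n)(x_n - x_{n-1})/(f(x_n) - f(x_{n-1}))

Iteration 1:
  f(-2.860000) = 2.324744
  f(-0.140000) = -6.924344
  x_2 = -0.140000 - (-6.924344)×(-0.140000 - (-2.860000))/(-6.924344 - 2.324744)
       = -2.176332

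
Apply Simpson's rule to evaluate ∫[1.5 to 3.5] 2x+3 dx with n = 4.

f(x) = 2x+3
a = 1.5, b = 3.5, n = 4
h = (b - a)/n = 0.500000

Simpson's rule: (h/3)[f(x₀) + 4f(x₁) + 2f(x₂) + ... + f(xₙ)]

x_0 = 1.5000, f(x_0) = 6.000000, coefficient = 1
x_1 = 2.0000, f(x_1) = 7.000000, coefficient = 4
x_2 = 2.5000, f(x_2) = 8.000000, coefficient = 2
x_3 = 3.0000, f(x_3) = 9.000000, coefficient = 4
x_4 = 3.5000, f(x_4) = 10.000000, coefficient = 1

I ≈ (0.500000/3) × 96.000000 = 16.000000
Exact value: 16.000000
Error: 0.000000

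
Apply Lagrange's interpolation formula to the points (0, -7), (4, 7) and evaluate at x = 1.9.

Lagrange interpolation formula:
P(x) = Σ yᵢ × Lᵢ(x)
where Lᵢ(x) = Π_{j≠i} (x - xⱼ)/(xᵢ - xⱼ)

L_0(1.9) = (1.9 - 4)/(0 - 4) = 0.525000
L_1(1.9) = (1.9 - 0)/(4 - 0) = 0.475000

P(1.9) = (-7)×L_0(1.9) + 7×L_1(1.9)
P(1.9) = -0.350000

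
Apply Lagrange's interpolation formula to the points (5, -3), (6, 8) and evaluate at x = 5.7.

Lagrange interpolation formula:
P(x) = Σ yᵢ × Lᵢ(x)
where Lᵢ(x) = Π_{j≠i} (x - xⱼ)/(xᵢ - xⱼ)

L_0(5.7) = (5.7 - 6)/(5 - 6) = 0.300000
L_1(5.7) = (5.7 - 5)/(6 - 5) = 0.700000

P(5.7) = (-3)×L_0(5.7) + 8×L_1(5.7)
P(5.7) = 4.700000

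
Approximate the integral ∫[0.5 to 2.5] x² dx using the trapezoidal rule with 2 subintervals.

f(x) = x²
a = 0.5, b = 2.5, n = 2
h = (b - a)/n = 1.000000

Trapezoidal rule: (h/2)[f(x₀) + 2f(x₁) + 2f(x₂) + ... + f(xₙ)]

x_0 = 0.5000, f(x_0) = 0.250000, coefficient = 1
x_1 = 1.5000, f(x_1) = 2.250000, coefficient = 2
x_2 = 2.5000, f(x_2) = 6.250000, coefficient = 1

I ≈ (1.000000/2) × 11.000000 = 5.500000
Exact value: 5.166667
Error: 0.333333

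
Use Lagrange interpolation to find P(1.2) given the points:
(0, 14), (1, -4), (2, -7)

Lagrange interpolation formula:
P(x) = Σ yᵢ × Lᵢ(x)
where Lᵢ(x) = Π_{j≠i} (x - xⱼ)/(xᵢ - xⱼ)

L_0(1.2) = (1.2 - 1)/(0 - 1) × (1.2 - 2)/(0 - 2) = -0.080000
L_1(1.2) = (1.2 - 0)/(1 - 0) × (1.2 - 2)/(1 - 2) = 0.960000
L_2(1.2) = (1.2 - 0)/(2 - 0) × (1.2 - 1)/(2 - 1) = 0.120000

P(1.2) = 14×L_0(1.2) + (-4)×L_1(1.2) + (-7)×L_2(1.2)
P(1.2) = -5.800000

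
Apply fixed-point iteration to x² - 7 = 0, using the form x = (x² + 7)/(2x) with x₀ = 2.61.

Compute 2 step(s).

Equation: x² - 7 = 0
Fixed-point form: x = (x² + 7)/(2x)
x₀ = 2.61

x_1 = g(2.610000) = 2.645996
x_2 = g(2.645996) = 2.645751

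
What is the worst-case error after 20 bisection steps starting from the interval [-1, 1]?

Bisection error bound: |error| ≤ (b-a)/2^n
|error| ≤ (1 - (-1))/2^20 = 2/2^20
|error| ≤ 0.0000019073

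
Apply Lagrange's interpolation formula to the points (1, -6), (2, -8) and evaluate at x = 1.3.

Lagrange interpolation formula:
P(x) = Σ yᵢ × Lᵢ(x)
where Lᵢ(x) = Π_{j≠i} (x - xⱼ)/(xᵢ - xⱼ)

L_0(1.3) = (1.3 - 2)/(1 - 2) = 0.700000
L_1(1.3) = (1.3 - 1)/(2 - 1) = 0.300000

P(1.3) = (-6)×L_0(1.3) + (-8)×L_1(1.3)
P(1.3) = -6.600000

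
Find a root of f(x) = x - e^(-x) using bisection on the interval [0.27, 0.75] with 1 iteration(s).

f(x) = x - e^(-x)
Initial interval: [0.27, 0.75]

Iteration 1:
  c_1 = (0.270000 + 0.750000)/2 = 0.510000
  f(c_1) = f(0.510000) = -0.090496
  f(a) × f(c) ≥ 0, new interval: [0.510000, 0.750000]

After 1 iteration(s), the approximation is c_1 = 0.510000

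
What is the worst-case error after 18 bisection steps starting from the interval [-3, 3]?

Bisection error bound: |error| ≤ (b-a)/2^n
|error| ≤ (3 - (-3))/2^18 = 6/2^18
|error| ≤ 0.0000228882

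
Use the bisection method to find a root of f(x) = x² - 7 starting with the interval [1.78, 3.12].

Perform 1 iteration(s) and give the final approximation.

f(x) = x² - 7
Initial interval: [1.78, 3.12]

Iteration 1:
  c_1 = (1.780000 + 3.120000)/2 = 2.450000
  f(c_1) = f(2.450000) = -0.997500
  f(a) × f(c) ≥ 0, new interval: [2.450000, 3.120000]

After 1 iteration(s), the approximation is c_1 = 2.450000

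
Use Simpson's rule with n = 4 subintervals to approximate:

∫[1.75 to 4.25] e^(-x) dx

f(x) = e^(-x)
a = 1.75, b = 4.25, n = 4
h = (b - a)/n = 0.625000

Simpson's rule: (h/3)[f(x₀) + 4f(x₁) + 2f(x₂) + ... + f(xₙ)]

x_0 = 1.7500, f(x_0) = 0.173774, coefficient = 1
x_1 = 2.3750, f(x_1) = 0.093014, coefficient = 4
x_2 = 3.0000, f(x_2) = 0.049787, coefficient = 2
x_3 = 3.6250, f(x_3) = 0.026649, coefficient = 4
x_4 = 4.2500, f(x_4) = 0.014264, coefficient = 1

I ≈ (0.625000/3) × 0.766267 = 0.159639
Exact value: 0.159510
Error: 0.000129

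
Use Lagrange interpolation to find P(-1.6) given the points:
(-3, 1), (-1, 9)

Lagrange interpolation formula:
P(x) = Σ yᵢ × Lᵢ(x)
where Lᵢ(x) = Π_{j≠i} (x - xⱼ)/(xᵢ - xⱼ)

L_0(-1.6) = (-1.6 - (-1))/(-3 - (-1)) = 0.300000
L_1(-1.6) = (-1.6 - (-3))/(-1 - (-3)) = 0.700000

P(-1.6) = 1×L_0(-1.6) + 9×L_1(-1.6)
P(-1.6) = 6.600000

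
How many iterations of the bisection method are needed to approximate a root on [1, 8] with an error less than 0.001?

We need (b-a)/2^n ≤ 0.001
(8 - 1)/2^n ≤ 0.001
7/2^n ≤ 0.001
2^n ≥ 7000
n ≥ log₂(7000) = 12.77
n ≥ 13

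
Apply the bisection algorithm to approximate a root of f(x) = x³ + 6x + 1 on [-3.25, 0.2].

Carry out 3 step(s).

f(x) = x³ + 6x + 1
Initial interval: [-3.25, 0.2]

Iteration 1:
  c_1 = (-3.250000 + 0.200000)/2 = -1.525000
  f(c_1) = f(-1.525000) = -11.696578
  f(a) × f(c) ≥ 0, new interval: [-1.525000, 0.200000]
Iteration 2:
  c_2 = (-1.525000 + 0.200000)/2 = -0.662500
  f(c_2) = f(-0.662500) = -3.265775
  f(a) × f(c) ≥ 0, new interval: [-0.662500, 0.200000]
Iteration 3:
  c_3 = (-0.662500 + 0.200000)/2 = -0.231250
  f(c_3) = f(-0.231250) = -0.399866
  f(a) × f(c) ≥ 0, new interval: [-0.231250, 0.200000]

After 3 iteration(s), the approximation is c_3 = -0.231250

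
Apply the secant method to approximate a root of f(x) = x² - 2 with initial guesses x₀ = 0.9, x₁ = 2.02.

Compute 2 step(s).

f(x) = x² - 2
x₀ = 0.9, x₁ = 2.02

Secant formula: x_{n+1} = x_n - f(x_n)(x_n - x_{n-1})/(f(x_n) - f(x_{n-1}))

Iteration 1:
  f(0.900000) = -1.190000
  f(2.020000) = 2.080400
  x_2 = 2.020000 - 2.080400×(2.020000 - 0.900000)/(2.080400 - (-1.190000))
       = 1.307534
Iteration 2:
  f(2.020000) = 2.080400
  f(1.307534) = -0.290354
  x_3 = 1.307534 - (-0.290354)×(1.307534 - 2.020000)/(-0.290354 - 2.080400)
       = 1.394792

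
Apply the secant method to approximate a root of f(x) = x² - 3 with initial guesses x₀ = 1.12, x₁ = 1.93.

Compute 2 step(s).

f(x) = x² - 3
x₀ = 1.12, x₁ = 1.93

Secant formula: x_{n+1} = x_n - f(x_n)(x_n - x_{n-1})/(f(x_n) - f(x_{n-1}))

Iteration 1:
  f(1.120000) = -1.745600
  f(1.930000) = 0.724900
  x_2 = 1.930000 - 0.724900×(1.930000 - 1.120000)/(0.724900 - (-1.745600))
       = 1.692328
Iteration 2:
  f(1.930000) = 0.724900
  f(1.692328) = -0.136026
  x_3 = 1.692328 - (-0.136026)×(1.692328 - 1.930000)/(-0.136026 - 0.724900)
       = 1.729880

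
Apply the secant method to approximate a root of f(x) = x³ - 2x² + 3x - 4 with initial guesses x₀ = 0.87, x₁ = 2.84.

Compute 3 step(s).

f(x) = x³ - 2x² + 3x - 4
x₀ = 0.87, x₁ = 2.84

Secant formula: x_{n+1} = x_n - f(x_n)(x_n - x_{n-1})/(f(x_n) - f(x_{n-1}))

Iteration 1:
  f(0.870000) = -2.245297
  f(2.840000) = 11.295104
  x_2 = 2.840000 - 11.295104×(2.840000 - 0.870000)/(11.295104 - (-2.245297))
       = 1.196669
Iteration 2:
  f(2.840000) = 11.295104
  f(1.196669) = -1.560375
  x_3 = 1.196669 - (-1.560375)×(1.196669 - 2.840000)/(-1.560375 - 11.295104)
       = 1.396134
Iteration 3:
  f(1.196669) = -1.560375
  f(1.396134) = -0.988648
  x_4 = 1.396134 - (-0.988648)×(1.396134 - 1.196669)/(-0.988648 - (-1.560375))
       = 1.741054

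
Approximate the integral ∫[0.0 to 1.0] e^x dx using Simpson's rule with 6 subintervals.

f(x) = e^x
a = 0.0, b = 1.0, n = 6
h = (b - a)/n = 0.166667

Simpson's rule: (h/3)[f(x₀) + 4f(x₁) + 2f(x₂) + ... + f(xₙ)]

x_0 = 0.0000, f(x_0) = 1.000000, coefficient = 1
x_1 = 0.1667, f(x_1) = 1.181360, coefficient = 4
x_2 = 0.3333, f(x_2) = 1.395612, coefficient = 2
x_3 = 0.5000, f(x_3) = 1.648721, coefficient = 4
x_4 = 0.6667, f(x_4) = 1.947734, coefficient = 2
x_5 = 0.8333, f(x_5) = 2.300976, coefficient = 4
x_6 = 1.0000, f(x_6) = 2.718282, coefficient = 1

I ≈ (0.166667/3) × 30.929205 = 1.718289
Exact value: 1.718282
Error: 0.000007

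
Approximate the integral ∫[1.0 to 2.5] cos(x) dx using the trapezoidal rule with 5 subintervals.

f(x) = cos(x)
a = 1.0, b = 2.5, n = 5
h = (b - a)/n = 0.300000

Trapezoidal rule: (h/2)[f(x₀) + 2f(x₁) + 2f(x₂) + ... + f(xₙ)]

x_0 = 1.0000, f(x_0) = 0.540302, coefficient = 1
x_1 = 1.3000, f(x_1) = 0.267499, coefficient = 2
x_2 = 1.6000, f(x_2) = -0.029200, coefficient = 2
x_3 = 1.9000, f(x_3) = -0.323290, coefficient = 2
x_4 = 2.2000, f(x_4) = -0.588501, coefficient = 2
x_5 = 2.5000, f(x_5) = -0.801144, coefficient = 1

I ≈ (0.300000/2) × -1.607824 = -0.241174
Exact value: -0.242999
Error: 0.001825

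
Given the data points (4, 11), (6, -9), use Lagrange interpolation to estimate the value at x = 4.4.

Lagrange interpolation formula:
P(x) = Σ yᵢ × Lᵢ(x)
where Lᵢ(x) = Π_{j≠i} (x - xⱼ)/(xᵢ - xⱼ)

L_0(4.4) = (4.4 - 6)/(4 - 6) = 0.800000
L_1(4.4) = (4.4 - 4)/(6 - 4) = 0.200000

P(4.4) = 11×L_0(4.4) + (-9)×L_1(4.4)
P(4.4) = 7.000000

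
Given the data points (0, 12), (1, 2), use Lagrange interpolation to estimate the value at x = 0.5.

Lagrange interpolation formula:
P(x) = Σ yᵢ × Lᵢ(x)
where Lᵢ(x) = Π_{j≠i} (x - xⱼ)/(xᵢ - xⱼ)

L_0(0.5) = (0.5 - 1)/(0 - 1) = 0.500000
L_1(0.5) = (0.5 - 0)/(1 - 0) = 0.500000

P(0.5) = 12×L_0(0.5) + 2×L_1(0.5)
P(0.5) = 7.000000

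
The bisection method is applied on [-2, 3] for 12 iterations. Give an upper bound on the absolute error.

Bisection error bound: |error| ≤ (b-a)/2^n
|error| ≤ (3 - (-2))/2^12 = 5/2^12
|error| ≤ 0.0012207031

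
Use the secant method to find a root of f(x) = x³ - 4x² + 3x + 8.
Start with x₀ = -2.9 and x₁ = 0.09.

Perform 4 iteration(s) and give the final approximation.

f(x) = x³ - 4x² + 3x + 8
x₀ = -2.9, x₁ = 0.09

Secant formula: x_{n+1} = x_n - f(x_n)(x_n - x_{n-1})/(f(x_n) - f(x_{n-1}))

Iteration 1:
  f(-2.900000) = -58.729000
  f(0.090000) = 8.238329
  x_2 = 0.090000 - 8.238329×(0.090000 - (-2.900000))/(8.238329 - (-58.729000))
       = -0.277830
Iteration 2:
  f(0.090000) = 8.238329
  f(-0.277830) = 6.836306
  x_3 = -0.277830 - 6.836306×(-0.277830 - 0.090000)/(6.836306 - 8.238329)
       = -2.071380
Iteration 3:
  f(-0.277830) = 6.836306
  f(-2.071380) = -24.264103
  x_4 = -2.071380 - (-24.264103)×(-2.071380 - (-0.277830))/(-24.264103 - 6.836306)
       = -0.672078
Iteration 4:
  f(-2.071380) = -24.264103
  f(-0.672078) = 3.873444
  x_5 = -0.672078 - 3.873444×(-0.672078 - (-2.071380))/(3.873444 - (-24.264103))
       = -0.864707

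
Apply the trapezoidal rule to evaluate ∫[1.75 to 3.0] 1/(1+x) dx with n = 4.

f(x) = 1/(1+x)
a = 1.75, b = 3.0, n = 4
h = (b - a)/n = 0.312500

Trapezoidal rule: (h/2)[f(x₀) + 2f(x₁) + 2f(x₂) + ... + f(xₙ)]

x_0 = 1.7500, f(x_0) = 0.363636, coefficient = 1
x_1 = 2.0625, f(x_1) = 0.326531, coefficient = 2
x_2 = 2.3750, f(x_2) = 0.296296, coefficient = 2
x_3 = 2.6875, f(x_3) = 0.271186, coefficient = 2
x_4 = 3.0000, f(x_4) = 0.250000, coefficient = 1

I ≈ (0.312500/2) × 2.401663 = 0.375260
Exact value: 0.374693
Error: 0.000566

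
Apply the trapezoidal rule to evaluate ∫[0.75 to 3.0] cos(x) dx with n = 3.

f(x) = cos(x)
a = 0.75, b = 3.0, n = 3
h = (b - a)/n = 0.750000

Trapezoidal rule: (h/2)[f(x₀) + 2f(x₁) + 2f(x₂) + ... + f(xₙ)]

x_0 = 0.7500, f(x_0) = 0.731689, coefficient = 1
x_1 = 1.5000, f(x_1) = 0.070737, coefficient = 2
x_2 = 2.2500, f(x_2) = -0.628174, coefficient = 2
x_3 = 3.0000, f(x_3) = -0.989992, coefficient = 1

I ≈ (0.750000/2) × -1.373176 = -0.514941
Exact value: -0.540519
Error: 0.025578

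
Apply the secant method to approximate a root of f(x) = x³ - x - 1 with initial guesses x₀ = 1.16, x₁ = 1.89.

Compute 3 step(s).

f(x) = x³ - x - 1
x₀ = 1.16, x₁ = 1.89

Secant formula: x_{n+1} = x_n - f(x_n)(x_n - x_{n-1})/(f(x_n) - f(x_{n-1}))

Iteration 1:
  f(1.160000) = -0.599104
  f(1.890000) = 3.861269
  x_2 = 1.890000 - 3.861269×(1.890000 - 1.160000)/(3.861269 - (-0.599104))
       = 1.258051
Iteration 2:
  f(1.890000) = 3.861269
  f(1.258051) = -0.266942
  x_3 = 1.258051 - (-0.266942)×(1.258051 - 1.890000)/(-0.266942 - 3.861269)
       = 1.298915
Iteration 3:
  f(1.258051) = -0.266942
  f(1.298915) = -0.107411
  x_4 = 1.298915 - (-0.107411)×(1.298915 - 1.258051)/(-0.107411 - (-0.266942))
       = 1.326428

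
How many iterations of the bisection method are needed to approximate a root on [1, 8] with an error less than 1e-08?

We need (b-a)/2^n ≤ 1e-08
(8 - 1)/2^n ≤ 1e-08
7/2^n ≤ 1e-08
2^n ≥ 700000000
n ≥ log₂(700000000) = 29.38
n ≥ 30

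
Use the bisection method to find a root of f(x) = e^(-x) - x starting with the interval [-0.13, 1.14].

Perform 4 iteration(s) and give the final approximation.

f(x) = e^(-x) - x
Initial interval: [-0.13, 1.14]

Iteration 1:
  c_1 = (-0.130000 + 1.140000)/2 = 0.505000
  f(c_1) = f(0.505000) = 0.098506
  f(a) × f(c) ≥ 0, new interval: [0.505000, 1.140000]
Iteration 2:
  c_2 = (0.505000 + 1.140000)/2 = 0.822500
  f(c_2) = f(0.822500) = -0.383168
  f(a) × f(c) < 0, new interval: [0.505000, 0.822500]
Iteration 3:
  c_3 = (0.505000 + 0.822500)/2 = 0.663750
  f(c_3) = f(0.663750) = -0.148833
  f(a) × f(c) < 0, new interval: [0.505000, 0.663750]
Iteration 4:
  c_4 = (0.505000 + 0.663750)/2 = 0.584375
  f(c_4) = f(0.584375) = -0.026921
  f(a) × f(c) < 0, new interval: [0.505000, 0.584375]

After 4 iteration(s), the approximation is c_4 = 0.584375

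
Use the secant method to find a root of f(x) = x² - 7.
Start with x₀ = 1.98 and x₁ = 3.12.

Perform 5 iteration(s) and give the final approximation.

f(x) = x² - 7
x₀ = 1.98, x₁ = 3.12

Secant formula: x_{n+1} = x_n - f(x_n)(x_n - x_{n-1})/(f(x_n) - f(x_{n-1}))

Iteration 1:
  f(1.980000) = -3.079600
  f(3.120000) = 2.734400
  x_2 = 3.120000 - 2.734400×(3.120000 - 1.980000)/(2.734400 - (-3.079600))
       = 2.583843
Iteration 2:
  f(3.120000) = 2.734400
  f(2.583843) = -0.323755
  x_3 = 2.583843 - (-0.323755)×(2.583843 - 3.120000)/(-0.323755 - 2.734400)
       = 2.640604
Iteration 3:
  f(2.583843) = -0.323755
  f(2.640604) = -0.027211
  x_4 = 2.640604 - (-0.027211)×(2.640604 - 2.583843)/(-0.027211 - (-0.323755))
       = 2.645812
Iteration 4:
  f(2.640604) = -0.027211
  f(2.645812) = 0.000323
  x_5 = 2.645812 - 0.000323×(2.645812 - 2.640604)/(0.000323 - (-0.027211))
       = 2.645751
Iteration 5:
  f(2.645812) = 0.000323
  f(2.645751) = 0.000000
  x_6 = 2.645751 - 0.000000×(2.645751 - 2.645812)/(0.000000 - 0.000323)
       = 2.645751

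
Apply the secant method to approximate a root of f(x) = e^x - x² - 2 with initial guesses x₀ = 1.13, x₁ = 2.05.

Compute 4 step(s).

f(x) = e^x - x² - 2
x₀ = 1.13, x₁ = 2.05

Secant formula: x_{n+1} = x_n - f(x_n)(x_n - x_{n-1})/(f(x_n) - f(x_{n-1}))

Iteration 1:
  f(1.130000) = -0.181243
  f(2.050000) = 1.565401
  x_2 = 2.050000 - 1.565401×(2.050000 - 1.130000)/(1.565401 - (-0.181243))
       = 1.225465
Iteration 2:
  f(2.050000) = 1.565401
  f(1.225465) = -0.096015
  x_3 = 1.225465 - (-0.096015)×(1.225465 - 2.050000)/(-0.096015 - 1.565401)
       = 1.273116
Iteration 3:
  f(1.225465) = -0.096015
  f(1.273116) = -0.048859
  x_4 = 1.273116 - (-0.048859)×(1.273116 - 1.225465)/(-0.048859 - (-0.096015))
       = 1.322488
Iteration 4:
  f(1.273116) = -0.048859
  f(1.322488) = 0.003772
  x_5 = 1.322488 - 0.003772×(1.322488 - 1.273116)/(0.003772 - (-0.048859))
       = 1.318949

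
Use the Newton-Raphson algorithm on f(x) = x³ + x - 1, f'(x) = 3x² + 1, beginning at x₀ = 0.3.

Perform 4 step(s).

f(x) = x³ + x - 1
f'(x) = 3x² + 1
x₀ = 0.3

Newton-Raphson formula: x_{n+1} = x_n - f(x_n)/f'(x_n)

Iteration 1:
  f(0.300000) = -0.673000
  f'(0.300000) = 1.270000
  x_1 = 0.300000 - (-0.673000)/1.270000 = 0.829921
Iteration 2:
  f(0.829921) = 0.401546
  f'(0.829921) = 3.066308
  x_2 = 0.829921 - 0.401546/3.066308 = 0.698967
Iteration 3:
  f(0.698967) = 0.040451
  f'(0.698967) = 2.465665
  x_3 = 0.698967 - 0.040451/2.465665 = 0.682561
Iteration 4:
  f(0.682561) = 0.000560
  f'(0.682561) = 2.397670
  x_4 = 0.682561 - 0.000560/2.397670 = 0.682328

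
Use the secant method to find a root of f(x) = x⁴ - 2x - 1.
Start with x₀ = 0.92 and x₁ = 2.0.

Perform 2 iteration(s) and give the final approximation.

f(x) = x⁴ - 2x - 1
x₀ = 0.92, x₁ = 2.0

Secant formula: x_{n+1} = x_n - f(x_n)(x_n - x_{n-1})/(f(x_n) - f(x_{n-1}))

Iteration 1:
  f(0.920000) = -2.123607
  f(2.000000) = 11.000000
  x_2 = 2.000000 - 11.000000×(2.000000 - 0.920000)/(11.000000 - (-2.123607))
       = 1.094761
Iteration 2:
  f(2.000000) = 11.000000
  f(1.094761) = -1.753116
  x_3 = 1.094761 - (-1.753116)×(1.094761 - 2.000000)/(-1.753116 - 11.000000)
       = 1.219200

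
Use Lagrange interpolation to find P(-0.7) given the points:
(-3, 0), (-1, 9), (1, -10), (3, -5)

Lagrange interpolation formula:
P(x) = Σ yᵢ × Lᵢ(x)
where Lᵢ(x) = Π_{j≠i} (x - xⱼ)/(xᵢ - xⱼ)

L_0(-0.7) = (-0.7 - (-1))/(-3 - (-1)) × (-0.7 - 1)/(-3 - 1) × (-0.7 - 3)/(-3 - 3) = -0.039313
L_1(-0.7) = (-0.7 - (-3))/(-1 - (-3)) × (-0.7 - 1)/(-1 - 1) × (-0.7 - 3)/(-1 - 3) = 0.904187
L_2(-0.7) = (-0.7 - (-3))/(1 - (-3)) × (-0.7 - (-1))/(1 - (-1)) × (-0.7 - 3)/(1 - 3) = 0.159563
L_3(-0.7) = (-0.7 - (-3))/(3 - (-3)) × (-0.7 - (-1))/(3 - (-1)) × (-0.7 - 1)/(3 - 1) = -0.024438

P(-0.7) = 0×L_0(-0.7) + 9×L_1(-0.7) + (-10)×L_2(-0.7) + (-5)×L_3(-0.7)
P(-0.7) = 6.664250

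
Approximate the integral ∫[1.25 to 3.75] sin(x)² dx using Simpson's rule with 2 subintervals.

f(x) = sin(x)²
a = 1.25, b = 3.75, n = 2
h = (b - a)/n = 1.250000

Simpson's rule: (h/3)[f(x₀) + 4f(x₁) + 2f(x₂) + ... + f(xₙ)]

x_0 = 1.2500, f(x_0) = 0.900572, coefficient = 1
x_1 = 2.5000, f(x_1) = 0.358169, coefficient = 4
x_2 = 3.7500, f(x_2) = 0.326682, coefficient = 1

I ≈ (1.250000/3) × 2.659930 = 1.108304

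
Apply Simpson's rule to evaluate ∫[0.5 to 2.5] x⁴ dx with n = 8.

f(x) = x⁴
a = 0.5, b = 2.5, n = 8
h = (b - a)/n = 0.250000

Simpson's rule: (h/3)[f(x₀) + 4f(x₁) + 2f(x₂) + ... + f(xₙ)]

x_0 = 0.5000, f(x_0) = 0.062500, coefficient = 1
x_1 = 0.7500, f(x_1) = 0.316406, coefficient = 4
x_2 = 1.0000, f(x_2) = 1.000000, coefficient = 2
x_3 = 1.2500, f(x_3) = 2.441406, coefficient = 4
x_4 = 1.5000, f(x_4) = 5.062500, coefficient = 2
x_5 = 1.7500, f(x_5) = 9.378906, coefficient = 4
x_6 = 2.0000, f(x_6) = 16.000000, coefficient = 2
x_7 = 2.2500, f(x_7) = 25.628906, coefficient = 4
x_8 = 2.5000, f(x_8) = 39.062500, coefficient = 1

I ≈ (0.250000/3) × 234.312500 = 19.526042
Exact value: 19.525000
Error: 0.001042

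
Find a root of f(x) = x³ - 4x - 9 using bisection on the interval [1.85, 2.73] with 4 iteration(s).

f(x) = x³ - 4x - 9
Initial interval: [1.85, 2.73]

Iteration 1:
  c_1 = (1.850000 + 2.730000)/2 = 2.290000
  f(c_1) = f(2.290000) = -6.151011
  f(a) × f(c) ≥ 0, new interval: [2.290000, 2.730000]
Iteration 2:
  c_2 = (2.290000 + 2.730000)/2 = 2.510000
  f(c_2) = f(2.510000) = -3.226749
  f(a) × f(c) ≥ 0, new interval: [2.510000, 2.730000]
Iteration 3:
  c_3 = (2.510000 + 2.730000)/2 = 2.620000
  f(c_3) = f(2.620000) = -1.495272
  f(a) × f(c) ≥ 0, new interval: [2.620000, 2.730000]
Iteration 4:
  c_4 = (2.620000 + 2.730000)/2 = 2.675000
  f(c_4) = f(2.675000) = -0.558703
  f(a) × f(c) ≥ 0, new interval: [2.675000, 2.730000]

After 4 iteration(s), the approximation is c_4 = 2.675000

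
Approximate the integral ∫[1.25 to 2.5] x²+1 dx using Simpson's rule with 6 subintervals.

f(x) = x²+1
a = 1.25, b = 2.5, n = 6
h = (b - a)/n = 0.208333

Simpson's rule: (h/3)[f(x₀) + 4f(x₁) + 2f(x₂) + ... + f(xₙ)]

x_0 = 1.2500, f(x_0) = 2.562500, coefficient = 1
x_1 = 1.4583, f(x_1) = 3.126736, coefficient = 4
x_2 = 1.6667, f(x_2) = 3.777778, coefficient = 2
x_3 = 1.8750, f(x_3) = 4.515625, coefficient = 4
x_4 = 2.0833, f(x_4) = 5.340278, coefficient = 2
x_5 = 2.2917, f(x_5) = 6.251736, coefficient = 4
x_6 = 2.5000, f(x_6) = 7.250000, coefficient = 1

I ≈ (0.208333/3) × 83.625000 = 5.807292
Exact value: 5.807292
Error: 0.000000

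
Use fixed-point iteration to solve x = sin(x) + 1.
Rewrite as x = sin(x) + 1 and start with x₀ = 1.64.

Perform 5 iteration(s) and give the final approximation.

Equation: x = sin(x) + 1
Fixed-point form: x = sin(x) + 1
x₀ = 1.64

x_1 = g(1.640000) = 1.997606
x_2 = g(1.997606) = 1.910291
x_3 = g(1.910291) = 1.942923
x_4 = g(1.942923) = 1.931556
x_5 = g(1.931556) = 1.935629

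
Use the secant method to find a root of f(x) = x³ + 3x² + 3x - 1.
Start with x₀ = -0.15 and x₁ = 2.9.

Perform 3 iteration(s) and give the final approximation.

f(x) = x³ + 3x² + 3x - 1
x₀ = -0.15, x₁ = 2.9

Secant formula: x_{n+1} = x_n - f(x_n)(x_n - x_{n-1})/(f(x_n) - f(x_{n-1}))

Iteration 1:
  f(-0.150000) = -1.385875
  f(2.900000) = 57.319000
  x_2 = 2.900000 - 57.319000×(2.900000 - (-0.150000))/(57.319000 - (-1.385875))
       = -0.077997
Iteration 2:
  f(2.900000) = 57.319000
  f(-0.077997) = -1.216215
  x_3 = -0.077997 - (-1.216215)×(-0.077997 - 2.900000)/(-1.216215 - 57.319000)
       = -0.016122
Iteration 3:
  f(-0.077997) = -1.216215
  f(-0.016122) = -1.047590
  x_4 = -0.016122 - (-1.047590)×(-0.016122 - (-0.077997))/(-1.047590 - (-1.216215))
       = 0.368280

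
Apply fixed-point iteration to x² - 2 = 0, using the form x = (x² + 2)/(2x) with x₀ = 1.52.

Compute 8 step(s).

Equation: x² - 2 = 0
Fixed-point form: x = (x² + 2)/(2x)
x₀ = 1.52

x_1 = g(1.520000) = 1.417895
x_2 = g(1.417895) = 1.414218
x_3 = g(1.414218) = 1.414214
x_4 = g(1.414214) = 1.414214
x_5 = g(1.414214) = 1.414214
x_6 = g(1.414214) = 1.414214
x_7 = g(1.414214) = 1.414214
x_8 = g(1.414214) = 1.414214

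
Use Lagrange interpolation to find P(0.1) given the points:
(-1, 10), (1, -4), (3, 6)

Lagrange interpolation formula:
P(x) = Σ yᵢ × Lᵢ(x)
where Lᵢ(x) = Π_{j≠i} (x - xⱼ)/(xᵢ - xⱼ)

L_0(0.1) = (0.1 - 1)/(-1 - 1) × (0.1 - 3)/(-1 - 3) = 0.326250
L_1(0.1) = (0.1 - (-1))/(1 - (-1)) × (0.1 - 3)/(1 - 3) = 0.797500
L_2(0.1) = (0.1 - (-1))/(3 - (-1)) × (0.1 - 1)/(3 - 1) = -0.123750

P(0.1) = 10×L_0(0.1) + (-4)×L_1(0.1) + 6×L_2(0.1)
P(0.1) = -0.670000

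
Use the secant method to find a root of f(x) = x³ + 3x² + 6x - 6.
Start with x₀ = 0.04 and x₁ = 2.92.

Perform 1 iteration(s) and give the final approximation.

f(x) = x³ + 3x² + 6x - 6
x₀ = 0.04, x₁ = 2.92

Secant formula: x_{n+1} = x_n - f(x_n)(x_n - x_{n-1})/(f(x_n) - f(x_{n-1}))

Iteration 1:
  f(0.040000) = -5.755136
  f(2.920000) = 61.996288
  x_2 = 2.920000 - 61.996288×(2.920000 - 0.040000)/(61.996288 - (-5.755136))
       = 0.284641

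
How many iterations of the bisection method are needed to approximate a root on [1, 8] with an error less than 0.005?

We need (b-a)/2^n ≤ 0.005
(8 - 1)/2^n ≤ 0.005
7/2^n ≤ 0.005
2^n ≥ 1400
n ≥ log₂(1400) = 10.45
n ≥ 11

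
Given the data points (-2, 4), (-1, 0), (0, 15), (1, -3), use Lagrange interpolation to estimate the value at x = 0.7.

Lagrange interpolation formula:
P(x) = Σ yᵢ × Lᵢ(x)
where Lᵢ(x) = Π_{j≠i} (x - xⱼ)/(xᵢ - xⱼ)

L_0(0.7) = (0.7 - (-1))/(-2 - (-1)) × (0.7 - 0)/(-2 - 0) × (0.7 - 1)/(-2 - 1) = 0.059500
L_1(0.7) = (0.7 - (-2))/(-1 - (-2)) × (0.7 - 0)/(-1 - 0) × (0.7 - 1)/(-1 - 1) = -0.283500
L_2(0.7) = (0.7 - (-2))/(0 - (-2)) × (0.7 - (-1))/(0 - (-1)) × (0.7 - 1)/(0 - 1) = 0.688500
L_3(0.7) = (0.7 - (-2))/(1 - (-2)) × (0.7 - (-1))/(1 - (-1)) × (0.7 - 0)/(1 - 0) = 0.535500

P(0.7) = 4×L_0(0.7) + 0×L_1(0.7) + 15×L_2(0.7) + (-3)×L_3(0.7)
P(0.7) = 8.959000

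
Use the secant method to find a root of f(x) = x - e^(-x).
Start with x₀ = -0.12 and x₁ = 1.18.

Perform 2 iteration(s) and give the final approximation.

f(x) = x - e^(-x)
x₀ = -0.12, x₁ = 1.18

Secant formula: x_{n+1} = x_n - f(x_n)(x_n - x_{n-1})/(f(x_n) - f(x_{n-1}))

Iteration 1:
  f(-0.120000) = -1.247497
  f(1.180000) = 0.872721
  x_2 = 1.180000 - 0.872721×(1.180000 - (-0.120000))/(0.872721 - (-1.247497))
       = 0.644896
Iteration 2:
  f(1.180000) = 0.872721
  f(0.644896) = 0.120179
  x_3 = 0.644896 - 0.120179×(0.644896 - 1.180000)/(0.120179 - 0.872721)
       = 0.559441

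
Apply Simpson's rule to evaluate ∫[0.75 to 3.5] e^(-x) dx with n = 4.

f(x) = e^(-x)
a = 0.75, b = 3.5, n = 4
h = (b - a)/n = 0.687500

Simpson's rule: (h/3)[f(x₀) + 4f(x₁) + 2f(x₂) + ... + f(xₙ)]

x_0 = 0.7500, f(x_0) = 0.472367, coefficient = 1
x_1 = 1.4375, f(x_1) = 0.237521, coefficient = 4
x_2 = 2.1250, f(x_2) = 0.119433, coefficient = 2
x_3 = 2.8125, f(x_3) = 0.060055, coefficient = 4
x_4 = 3.5000, f(x_4) = 0.030197, coefficient = 1

I ≈ (0.687500/3) × 1.931732 = 0.442689
Exact value: 0.442169
Error: 0.000519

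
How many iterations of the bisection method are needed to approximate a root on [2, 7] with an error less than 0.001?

We need (b-a)/2^n ≤ 0.001
(7 - 2)/2^n ≤ 0.001
5/2^n ≤ 0.001
2^n ≥ 5000
n ≥ log₂(5000) = 12.29
n ≥ 13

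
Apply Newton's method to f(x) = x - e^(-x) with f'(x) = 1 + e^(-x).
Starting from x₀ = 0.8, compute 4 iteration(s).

f(x) = x - e^(-x)
f'(x) = 1 + e^(-x)
x₀ = 0.8

Newton-Raphson formula: x_{n+1} = x_n - f(x_n)/f'(x_n)

Iteration 1:
  f(0.800000) = 0.350671
  f'(0.800000) = 1.449329
  x_1 = 0.800000 - 0.350671/1.449329 = 0.558046
Iteration 2:
  f(0.558046) = -0.014280
  f'(0.558046) = 1.572326
  x_2 = 0.558046 - (-0.014280)/1.572326 = 0.567128
Iteration 3:
  f(0.567128) = -0.000024
  f'(0.567128) = 1.567152
  x_3 = 0.567128 - (-0.000024)/1.567152 = 0.567143
Iteration 4:
  f(0.567143) = 0.000000
  f'(0.567143) = 1.567143
  x_4 = 0.567143 - 0.000000/1.567143 = 0.567143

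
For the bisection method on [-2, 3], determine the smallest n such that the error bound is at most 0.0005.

We need (b-a)/2^n ≤ 0.0005
(3 - (-2))/2^n ≤ 0.0005
5/2^n ≤ 0.0005
2^n ≥ 10000
n ≥ log₂(10000) = 13.29
n ≥ 14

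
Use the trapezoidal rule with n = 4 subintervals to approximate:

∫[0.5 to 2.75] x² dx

f(x) = x²
a = 0.5, b = 2.75, n = 4
h = (b - a)/n = 0.562500

Trapezoidal rule: (h/2)[f(x₀) + 2f(x₁) + 2f(x₂) + ... + f(xₙ)]

x_0 = 0.5000, f(x_0) = 0.250000, coefficient = 1
x_1 = 1.0625, f(x_1) = 1.128906, coefficient = 2
x_2 = 1.6250, f(x_2) = 2.640625, coefficient = 2
x_3 = 2.1875, f(x_3) = 4.785156, coefficient = 2
x_4 = 2.7500, f(x_4) = 7.562500, coefficient = 1

I ≈ (0.562500/2) × 24.921875 = 7.009277
Exact value: 6.890625
Error: 0.118652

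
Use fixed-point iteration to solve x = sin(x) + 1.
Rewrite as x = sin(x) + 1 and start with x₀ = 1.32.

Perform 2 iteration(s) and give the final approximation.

Equation: x = sin(x) + 1
Fixed-point form: x = sin(x) + 1
x₀ = 1.32

x_1 = g(1.320000) = 1.968715
x_2 = g(1.968715) = 1.921869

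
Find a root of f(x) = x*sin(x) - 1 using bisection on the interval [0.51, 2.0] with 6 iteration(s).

f(x) = x*sin(x) - 1
Initial interval: [0.51, 2.0]

Iteration 1:
  c_1 = (0.510000 + 2.000000)/2 = 1.255000
  f(c_1) = f(1.255000) = 0.192939
  f(a) × f(c) < 0, new interval: [0.510000, 1.255000]
Iteration 2:
  c_2 = (0.510000 + 1.255000)/2 = 0.882500
  f(c_2) = f(0.882500) = -0.318419
  f(a) × f(c) ≥ 0, new interval: [0.882500, 1.255000]
Iteration 3:
  c_3 = (0.882500 + 1.255000)/2 = 1.068750
  f(c_3) = f(1.068750) = -0.063134
  f(a) × f(c) ≥ 0, new interval: [1.068750, 1.255000]
Iteration 4:
  c_4 = (1.068750 + 1.255000)/2 = 1.161875
  f(c_4) = f(1.161875) = 0.066079
  f(a) × f(c) < 0, new interval: [1.068750, 1.161875]
Iteration 5:
  c_5 = (1.068750 + 1.161875)/2 = 1.115312
  f(c_5) = f(1.115312) = 0.001604
  f(a) × f(c) < 0, new interval: [1.068750, 1.115312]
Iteration 6:
  c_6 = (1.068750 + 1.115312)/2 = 1.092031
  f(c_6) = f(1.092031) = -0.030752
  f(a) × f(c) ≥ 0, new interval: [1.092031, 1.115312]

After 6 iteration(s), the approximation is c_6 = 1.092031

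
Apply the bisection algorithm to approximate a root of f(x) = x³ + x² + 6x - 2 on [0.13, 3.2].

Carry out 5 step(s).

f(x) = x³ + x² + 6x - 2
Initial interval: [0.13, 3.2]

Iteration 1:
  c_1 = (0.130000 + 3.200000)/2 = 1.665000
  f(c_1) = f(1.665000) = 15.377980
  f(a) × f(c) < 0, new interval: [0.130000, 1.665000]
Iteration 2:
  c_2 = (0.130000 + 1.665000)/2 = 0.897500
  f(c_2) = f(0.897500) = 4.913448
  f(a) × f(c) < 0, new interval: [0.130000, 0.897500]
Iteration 3:
  c_3 = (0.130000 + 0.897500)/2 = 0.513750
  f(c_3) = f(0.513750) = 1.482038
  f(a) × f(c) < 0, new interval: [0.130000, 0.513750]
Iteration 4:
  c_4 = (0.130000 + 0.513750)/2 = 0.321875
  f(c_4) = f(0.321875) = 0.068201
  f(a) × f(c) < 0, new interval: [0.130000, 0.321875]
Iteration 5:
  c_5 = (0.130000 + 0.321875)/2 = 0.225937
  f(c_5) = f(0.225937) = -0.581794
  f(a) × f(c) ≥ 0, new interval: [0.225937, 0.321875]

After 5 iteration(s), the approximation is c_5 = 0.225937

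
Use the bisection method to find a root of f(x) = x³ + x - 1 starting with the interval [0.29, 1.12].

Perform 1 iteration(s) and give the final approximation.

f(x) = x³ + x - 1
Initial interval: [0.29, 1.12]

Iteration 1:
  c_1 = (0.290000 + 1.120000)/2 = 0.705000
  f(c_1) = f(0.705000) = 0.055403
  f(a) × f(c) < 0, new interval: [0.290000, 0.705000]

After 1 iteration(s), the approximation is c_1 = 0.705000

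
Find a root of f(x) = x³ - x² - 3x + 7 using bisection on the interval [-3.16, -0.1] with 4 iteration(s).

f(x) = x³ - x² - 3x + 7
Initial interval: [-3.16, -0.1]

Iteration 1:
  c_1 = (-3.160000 + (-0.100000))/2 = -1.630000
  f(c_1) = f(-1.630000) = 4.902353
  f(a) × f(c) < 0, new interval: [-3.160000, -1.630000]
Iteration 2:
  c_2 = (-3.160000 + (-1.630000))/2 = -2.395000
  f(c_2) = f(-2.395000) = -5.288805
  f(a) × f(c) ≥ 0, new interval: [-2.395000, -1.630000]
Iteration 3:
  c_3 = (-2.395000 + (-1.630000))/2 = -2.012500
  f(c_3) = f(-2.012500) = 0.836404
  f(a) × f(c) < 0, new interval: [-2.395000, -2.012500]
Iteration 4:
  c_4 = (-2.395000 + (-2.012500))/2 = -2.203750
  f(c_4) = f(-2.203750) = -1.947807
  f(a) × f(c) ≥ 0, new interval: [-2.203750, -2.012500]

After 4 iteration(s), the approximation is c_4 = -2.203750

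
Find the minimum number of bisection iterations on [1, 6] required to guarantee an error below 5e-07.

We need (b-a)/2^n ≤ 5e-07
(6 - 1)/2^n ≤ 5e-07
5/2^n ≤ 5e-07
2^n ≥ 10000000
n ≥ log₂(10000000) = 23.25
n ≥ 24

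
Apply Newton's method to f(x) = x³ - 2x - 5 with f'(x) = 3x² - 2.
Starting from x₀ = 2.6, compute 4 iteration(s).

f(x) = x³ - 2x - 5
f'(x) = 3x² - 2
x₀ = 2.6

Newton-Raphson formula: x_{n+1} = x_n - f(x_n)/f'(x_n)

Iteration 1:
  f(2.600000) = 7.376000
  f'(2.600000) = 18.280000
  x_1 = 2.600000 - 7.376000/18.280000 = 2.196499
Iteration 2:
  f(2.196499) = 1.204247
  f'(2.196499) = 12.473822
  x_2 = 2.196499 - 1.204247/12.473822 = 2.099957
Iteration 3:
  f(2.099957) = 0.060517
  f'(2.099957) = 11.229458
  x_3 = 2.099957 - 0.060517/11.229458 = 2.094568
Iteration 4:
  f(2.094568) = 0.000183
  f'(2.094568) = 11.161644
  x_4 = 2.094568 - 0.000183/11.161644 = 2.094551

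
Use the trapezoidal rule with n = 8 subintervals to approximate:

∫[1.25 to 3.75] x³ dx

f(x) = x³
a = 1.25, b = 3.75, n = 8
h = (b - a)/n = 0.312500

Trapezoidal rule: (h/2)[f(x₀) + 2f(x₁) + 2f(x₂) + ... + f(xₙ)]

x_0 = 1.2500, f(x_0) = 1.953125, coefficient = 1
x_1 = 1.5625, f(x_1) = 3.814697, coefficient = 2
x_2 = 1.8750, f(x_2) = 6.591797, coefficient = 2
x_3 = 2.1875, f(x_3) = 10.467529, coefficient = 2
x_4 = 2.5000, f(x_4) = 15.625000, coefficient = 2
x_5 = 2.8125, f(x_5) = 22.247314, coefficient = 2
x_6 = 3.1250, f(x_6) = 30.517578, coefficient = 2
x_7 = 3.4375, f(x_7) = 40.618896, coefficient = 2
x_8 = 3.7500, f(x_8) = 52.734375, coefficient = 1

I ≈ (0.312500/2) × 314.453125 = 49.133301
Exact value: 48.828125
Error: 0.305176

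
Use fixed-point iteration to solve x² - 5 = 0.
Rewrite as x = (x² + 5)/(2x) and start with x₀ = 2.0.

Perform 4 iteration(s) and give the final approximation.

Equation: x² - 5 = 0
Fixed-point form: x = (x² + 5)/(2x)
x₀ = 2.0

x_1 = g(2.000000) = 2.250000
x_2 = g(2.250000) = 2.236111
x_3 = g(2.236111) = 2.236068
x_4 = g(2.236068) = 2.236068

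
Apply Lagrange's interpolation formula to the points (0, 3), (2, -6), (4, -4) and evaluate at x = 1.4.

Lagrange interpolation formula:
P(x) = Σ yᵢ × Lᵢ(x)
where Lᵢ(x) = Π_{j≠i} (x - xⱼ)/(xᵢ - xⱼ)

L_0(1.4) = (1.4 - 2)/(0 - 2) × (1.4 - 4)/(0 - 4) = 0.195000
L_1(1.4) = (1.4 - 0)/(2 - 0) × (1.4 - 4)/(2 - 4) = 0.910000
L_2(1.4) = (1.4 - 0)/(4 - 0) × (1.4 - 2)/(4 - 2) = -0.105000

P(1.4) = 3×L_0(1.4) + (-6)×L_1(1.4) + (-4)×L_2(1.4)
P(1.4) = -4.455000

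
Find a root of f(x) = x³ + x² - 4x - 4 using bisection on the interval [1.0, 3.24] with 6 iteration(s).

f(x) = x³ + x² - 4x - 4
Initial interval: [1.0, 3.24]

Iteration 1:
  c_1 = (1.000000 + 3.240000)/2 = 2.120000
  f(c_1) = f(2.120000) = 1.542528
  f(a) × f(c) < 0, new interval: [1.000000, 2.120000]
Iteration 2:
  c_2 = (1.000000 + 2.120000)/2 = 1.560000
  f(c_2) = f(1.560000) = -4.009984
  f(a) × f(c) ≥ 0, new interval: [1.560000, 2.120000]
Iteration 3:
  c_3 = (1.560000 + 2.120000)/2 = 1.840000
  f(c_3) = f(1.840000) = -1.744896
  f(a) × f(c) ≥ 0, new interval: [1.840000, 2.120000]
Iteration 4:
  c_4 = (1.840000 + 2.120000)/2 = 1.980000
  f(c_4) = f(1.980000) = -0.237208
  f(a) × f(c) ≥ 0, new interval: [1.980000, 2.120000]
Iteration 5:
  c_5 = (1.980000 + 2.120000)/2 = 2.050000
  f(c_5) = f(2.050000) = 0.617625
  f(a) × f(c) < 0, new interval: [1.980000, 2.050000]
Iteration 6:
  c_6 = (1.980000 + 2.050000)/2 = 2.015000
  f(c_6) = f(2.015000) = 0.181578
  f(a) × f(c) < 0, new interval: [1.980000, 2.015000]

After 6 iteration(s), the approximation is c_6 = 2.015000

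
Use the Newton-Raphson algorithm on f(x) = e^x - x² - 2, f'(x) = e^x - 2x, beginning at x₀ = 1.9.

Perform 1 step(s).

f(x) = e^x - x² - 2
f'(x) = e^x - 2x
x₀ = 1.9

Newton-Raphson formula: x_{n+1} = x_n - f(x_n)/f'(x_n)

Iteration 1:
  f(1.900000) = 1.075894
  f'(1.900000) = 2.885894
  x_1 = 1.900000 - 1.075894/2.885894 = 1.527189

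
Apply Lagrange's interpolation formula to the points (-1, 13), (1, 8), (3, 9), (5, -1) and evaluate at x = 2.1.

Lagrange interpolation formula:
P(x) = Σ yᵢ × Lᵢ(x)
where Lᵢ(x) = Π_{j≠i} (x - xⱼ)/(xᵢ - xⱼ)

L_0(2.1) = (2.1 - 1)/(-1 - 1) × (2.1 - 3)/(-1 - 3) × (2.1 - 5)/(-1 - 5) = -0.059812
L_1(2.1) = (2.1 - (-1))/(1 - (-1)) × (2.1 - 3)/(1 - 3) × (2.1 - 5)/(1 - 5) = 0.505687
L_2(2.1) = (2.1 - (-1))/(3 - (-1)) × (2.1 - 1)/(3 - 1) × (2.1 - 5)/(3 - 5) = 0.618063
L_3(2.1) = (2.1 - (-1))/(5 - (-1)) × (2.1 - 1)/(5 - 1) × (2.1 - 3)/(5 - 3) = -0.063938

P(2.1) = 13×L_0(2.1) + 8×L_1(2.1) + 9×L_2(2.1) + (-1)×L_3(2.1)
P(2.1) = 8.894438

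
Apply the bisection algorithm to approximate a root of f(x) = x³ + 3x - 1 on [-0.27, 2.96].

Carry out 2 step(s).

f(x) = x³ + 3x - 1
Initial interval: [-0.27, 2.96]

Iteration 1:
  c_1 = (-0.270000 + 2.960000)/2 = 1.345000
  f(c_1) = f(1.345000) = 5.468139
  f(a) × f(c) < 0, new interval: [-0.270000, 1.345000]
Iteration 2:
  c_2 = (-0.270000 + 1.345000)/2 = 0.537500
  f(c_2) = f(0.537500) = 0.767787
  f(a) × f(c) < 0, new interval: [-0.270000, 0.537500]

After 2 iteration(s), the approximation is c_2 = 0.537500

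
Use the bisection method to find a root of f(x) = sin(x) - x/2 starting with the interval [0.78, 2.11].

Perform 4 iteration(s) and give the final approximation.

f(x) = sin(x) - x/2
Initial interval: [0.78, 2.11]

Iteration 1:
  c_1 = (0.780000 + 2.110000)/2 = 1.445000
  f(c_1) = f(1.445000) = 0.269598
  f(a) × f(c) ≥ 0, new interval: [1.445000, 2.110000]
Iteration 2:
  c_2 = (1.445000 + 2.110000)/2 = 1.777500
  f(c_2) = f(1.777500) = 0.089963
  f(a) × f(c) ≥ 0, new interval: [1.777500, 2.110000]
Iteration 3:
  c_3 = (1.777500 + 2.110000)/2 = 1.943750
  f(c_3) = f(1.943750) = -0.040620
  f(a) × f(c) < 0, new interval: [1.777500, 1.943750]
Iteration 4:
  c_4 = (1.777500 + 1.943750)/2 = 1.860625
  f(c_4) = f(1.860625) = 0.027980
  f(a) × f(c) ≥ 0, new interval: [1.860625, 1.943750]

After 4 iteration(s), the approximation is c_4 = 1.860625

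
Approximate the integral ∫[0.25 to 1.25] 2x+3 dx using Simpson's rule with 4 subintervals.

f(x) = 2x+3
a = 0.25, b = 1.25, n = 4
h = (b - a)/n = 0.250000

Simpson's rule: (h/3)[f(x₀) + 4f(x₁) + 2f(x₂) + ... + f(xₙ)]

x_0 = 0.2500, f(x_0) = 3.500000, coefficient = 1
x_1 = 0.5000, f(x_1) = 4.000000, coefficient = 4
x_2 = 0.7500, f(x_2) = 4.500000, coefficient = 2
x_3 = 1.0000, f(x_3) = 5.000000, coefficient = 4
x_4 = 1.2500, f(x_4) = 5.500000, coefficient = 1

I ≈ (0.250000/3) × 54.000000 = 4.500000
Exact value: 4.500000
Error: 0.000000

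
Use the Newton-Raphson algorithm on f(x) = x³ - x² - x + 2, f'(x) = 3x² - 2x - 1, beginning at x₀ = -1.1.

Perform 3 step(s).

f(x) = x³ - x² - x + 2
f'(x) = 3x² - 2x - 1
x₀ = -1.1

Newton-Raphson formula: x_{n+1} = x_n - f(x_n)/f'(x_n)

Iteration 1:
  f(-1.100000) = 0.559000
  f'(-1.100000) = 4.830000
  x_1 = -1.100000 - 0.559000/4.830000 = -1.215735
Iteration 2:
  f(-1.215735) = -0.059147
  f'(-1.215735) = 5.865505
  x_2 = -1.215735 - (-0.059147)/5.865505 = -1.205651
Iteration 3:
  f(-1.205651) = -0.000472
  f'(-1.205651) = 5.772086
  x_3 = -1.205651 - (-0.000472)/5.772086 = -1.205569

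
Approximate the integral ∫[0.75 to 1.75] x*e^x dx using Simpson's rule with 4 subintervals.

f(x) = x*e^x
a = 0.75, b = 1.75, n = 4
h = (b - a)/n = 0.250000

Simpson's rule: (h/3)[f(x₀) + 4f(x₁) + 2f(x₂) + ... + f(xₙ)]

x_0 = 0.7500, f(x_0) = 1.587750, coefficient = 1
x_1 = 1.0000, f(x_1) = 2.718282, coefficient = 4
x_2 = 1.2500, f(x_2) = 4.362929, coefficient = 2
x_3 = 1.5000, f(x_3) = 6.722534, coefficient = 4
x_4 = 1.7500, f(x_4) = 10.070555, coefficient = 1

I ≈ (0.250000/3) × 58.147424 = 4.845619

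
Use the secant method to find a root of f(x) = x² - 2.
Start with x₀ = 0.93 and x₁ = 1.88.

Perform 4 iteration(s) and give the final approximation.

f(x) = x² - 2
x₀ = 0.93, x₁ = 1.88

Secant formula: x_{n+1} = x_n - f(x_n)(x_n - x_{n-1})/(f(x_n) - f(x_{n-1}))

Iteration 1:
  f(0.930000) = -1.135100
  f(1.880000) = 1.534400
  x_2 = 1.880000 - 1.534400×(1.880000 - 0.930000)/(1.534400 - (-1.135100))
       = 1.333950
Iteration 2:
  f(1.880000) = 1.534400
  f(1.333950) = -0.220577
  x_3 = 1.333950 - (-0.220577)×(1.333950 - 1.880000)/(-0.220577 - 1.534400)
       = 1.402581
Iteration 3:
  f(1.333950) = -0.220577
  f(1.402581) = -0.032766
  x_4 = 1.402581 - (-0.032766)×(1.402581 - 1.333950)/(-0.032766 - (-0.220577))
       = 1.414555
Iteration 4:
  f(1.402581) = -0.032766
  f(1.414555) = 0.000965
  x_5 = 1.414555 - 0.000965×(1.414555 - 1.402581)/(0.000965 - (-0.032766))
       = 1.414212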